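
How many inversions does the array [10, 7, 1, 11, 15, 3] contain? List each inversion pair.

Finding inversions in [10, 7, 1, 11, 15, 3]:

(0, 1): arr[0]=10 > arr[1]=7
(0, 2): arr[0]=10 > arr[2]=1
(0, 5): arr[0]=10 > arr[5]=3
(1, 2): arr[1]=7 > arr[2]=1
(1, 5): arr[1]=7 > arr[5]=3
(3, 5): arr[3]=11 > arr[5]=3
(4, 5): arr[4]=15 > arr[5]=3

Total inversions: 7

The array has 7 inversion(s): (0,1), (0,2), (0,5), (1,2), (1,5), (3,5), (4,5). Each pair (i,j) satisfies i < j and arr[i] > arr[j].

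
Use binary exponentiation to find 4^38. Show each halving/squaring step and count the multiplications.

Computing 4^38 by squaring (build up from 4^1; each line after the first costs one multiplication):

4^1 = 4
4^2 = (4^1)^2 = 4^2 = 16
4^4 = (4^2)^2 = 16^2 = 256
4^8 = (4^4)^2 = 256^2 = 65536
4^9 = 4 * 4^8 = 4 * 65536 = 262144
4^18 = (4^9)^2 = 262144^2 = 68719476736
4^19 = 4 * 4^18 = 4 * 68719476736 = 274877906944
4^38 = (4^19)^2 = 274877906944^2 = 75557863725914323419136

Result: 75557863725914323419136
Multiplications needed: 7 (7 lines after 4^1)

4^38 = 75557863725914323419136. Using exponentiation by squaring, this requires 7 multiplications. The key idea: if the exponent is even, square the half-power; if odd, multiply by the base once.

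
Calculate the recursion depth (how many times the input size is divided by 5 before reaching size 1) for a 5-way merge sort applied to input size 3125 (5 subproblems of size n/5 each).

For divide and conquer with division factor 5:

Problem sizes at each level:
Level 0: 3125
Level 1: 625
Level 2: 125
Level 3: 25
Level 4: 5
Level 5: 1

The root is level 0 and the size-1 base case is level 5 (the tree spans levels 0 through 5, i.e. 6 levels counting the root), so the depth is the number of divisions: log_5(3125) = 5

The recursion tree depth is log_5(3125) = 5. At each level, the problem size is divided by 5, so it takes 5 divisions to reduce to a base case of size 1. The algorithm makes 5 recursive calls at each level.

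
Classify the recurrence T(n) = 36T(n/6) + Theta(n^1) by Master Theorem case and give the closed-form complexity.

Master Theorem for T(n) = 36T(n/6) + O(n^1):

a = 36, b = 6, c = 1
log_b(a) = log_6(36) = 2.0000

Case 1: c = 1 < log_6(36) = 2.0000
T(n) = O(n^(log_6 36)) = O(n^2)

For T(n) = 36T(n/6) + O(n^1): log_6(36) = 2.0000. This is Case 1 of the Master Theorem (c < log_b(a), work dominated by leaves), giving O(n^2).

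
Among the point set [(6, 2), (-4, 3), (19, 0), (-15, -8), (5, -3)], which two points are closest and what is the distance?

Computing all pairwise distances among 5 points:

d((6, 2), (-4, 3)) = 10.0499
d((6, 2), (19, 0)) = 13.1529
d((6, 2), (-15, -8)) = 23.2594
d((6, 2), (5, -3)) = 5.099 <-- minimum
d((-4, 3), (19, 0)) = 23.1948
d((-4, 3), (-15, -8)) = 15.5563
d((-4, 3), (5, -3)) = 10.8167
d((19, 0), (-15, -8)) = 34.9285
d((19, 0), (5, -3)) = 14.3178
d((-15, -8), (5, -3)) = 20.6155

Closest pair: (6, 2) and (5, -3) with distance 5.099

The closest pair is (6, 2) and (5, -3) with Euclidean distance 5.099. For 5 points, brute-force pairwise comparison is shown above. For large n, the divide-and-conquer algorithm (sort by x, recurse on halves, check the dividing strip) achieves O(n log n).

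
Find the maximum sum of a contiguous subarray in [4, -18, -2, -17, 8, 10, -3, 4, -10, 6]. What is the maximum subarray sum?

Using Kadane's algorithm on [4, -18, -2, -17, 8, 10, -3, 4, -10, 6]:

Scanning through the array:
Position 1 (value -18): max_ending_here = -14, max_so_far = 4
Position 2 (value -2): max_ending_here = -2, max_so_far = 4
Position 3 (value -17): max_ending_here = -17, max_so_far = 4
Position 4 (value 8): max_ending_here = 8, max_so_far = 8
Position 5 (value 10): max_ending_here = 18, max_so_far = 18
Position 6 (value -3): max_ending_here = 15, max_so_far = 18
Position 7 (value 4): max_ending_here = 19, max_so_far = 19
Position 8 (value -10): max_ending_here = 9, max_so_far = 19
Position 9 (value 6): max_ending_here = 15, max_so_far = 19

Maximum subarray: [8, 10, -3, 4]
Maximum sum: 19

The maximum subarray is [8, 10, -3, 4] with sum 19. This subarray runs from index 4 to index 7.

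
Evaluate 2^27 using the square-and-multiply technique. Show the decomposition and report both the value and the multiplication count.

Computing 2^27 by squaring (build up from 2^1; each line after the first costs one multiplication):

2^1 = 2
2^2 = (2^1)^2 = 2^2 = 4
2^3 = 2 * 2^2 = 2 * 4 = 8
2^6 = (2^3)^2 = 8^2 = 64
2^12 = (2^6)^2 = 64^2 = 4096
2^13 = 2 * 2^12 = 2 * 4096 = 8192
2^26 = (2^13)^2 = 8192^2 = 67108864
2^27 = 2 * 2^26 = 2 * 67108864 = 134217728

Result: 134217728
Multiplications needed: 7 (7 lines after 2^1)

2^27 = 134217728. Using exponentiation by squaring, this requires 7 multiplications. The key idea: if the exponent is even, square the half-power; if odd, multiply by the base once.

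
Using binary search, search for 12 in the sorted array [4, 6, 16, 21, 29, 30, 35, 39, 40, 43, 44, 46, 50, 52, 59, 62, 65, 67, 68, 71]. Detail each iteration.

Binary search for 12 in [4, 6, 16, 21, 29, 30, 35, 39, 40, 43, 44, 46, 50, 52, 59, 62, 65, 67, 68, 71]:

lo=0, hi=19, mid=9, arr[mid]=43 -> 43 > 12, search left half
lo=0, hi=8, mid=4, arr[mid]=29 -> 29 > 12, search left half
lo=0, hi=3, mid=1, arr[mid]=6 -> 6 < 12, search right half
lo=2, hi=3, mid=2, arr[mid]=16 -> 16 > 12, search left half
lo=2 > hi=1, target 12 not found

Binary search determines that 12 is not in the array after 4 comparisons. The search space was exhausted without finding the target.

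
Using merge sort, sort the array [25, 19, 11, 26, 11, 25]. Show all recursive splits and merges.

Merge sort trace:

Split: [25, 19, 11, 26, 11, 25] -> [25, 19, 11] and [26, 11, 25]
  Split: [25, 19, 11] -> [25] and [19, 11]
    Split: [19, 11] -> [19] and [11]
    Merge: [19] + [11] -> [11, 19]
  Merge: [25] + [11, 19] -> [11, 19, 25]
  Split: [26, 11, 25] -> [26] and [11, 25]
    Split: [11, 25] -> [11] and [25]
    Merge: [11] + [25] -> [11, 25]
  Merge: [26] + [11, 25] -> [11, 25, 26]
Merge: [11, 19, 25] + [11, 25, 26] -> [11, 11, 19, 25, 25, 26]

Final sorted array: [11, 11, 19, 25, 25, 26]

The merge sort proceeds by recursively splitting the array and merging sorted halves.
After all merges, the sorted array is [11, 11, 19, 25, 25, 26].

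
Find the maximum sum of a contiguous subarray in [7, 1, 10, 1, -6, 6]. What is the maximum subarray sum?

Using Kadane's algorithm on [7, 1, 10, 1, -6, 6]:

Scanning through the array:
Position 1 (value 1): max_ending_here = 8, max_so_far = 8
Position 2 (value 10): max_ending_here = 18, max_so_far = 18
Position 3 (value 1): max_ending_here = 19, max_so_far = 19
Position 4 (value -6): max_ending_here = 13, max_so_far = 19
Position 5 (value 6): max_ending_here = 19, max_so_far = 19

Maximum subarray: [7, 1, 10, 1]
Maximum sum: 19

The maximum subarray is [7, 1, 10, 1] with sum 19. This subarray runs from index 0 to index 3.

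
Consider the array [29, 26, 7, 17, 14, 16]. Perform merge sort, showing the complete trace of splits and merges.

Merge sort trace:

Split: [29, 26, 7, 17, 14, 16] -> [29, 26, 7] and [17, 14, 16]
  Split: [29, 26, 7] -> [29] and [26, 7]
    Split: [26, 7] -> [26] and [7]
    Merge: [26] + [7] -> [7, 26]
  Merge: [29] + [7, 26] -> [7, 26, 29]
  Split: [17, 14, 16] -> [17] and [14, 16]
    Split: [14, 16] -> [14] and [16]
    Merge: [14] + [16] -> [14, 16]
  Merge: [17] + [14, 16] -> [14, 16, 17]
Merge: [7, 26, 29] + [14, 16, 17] -> [7, 14, 16, 17, 26, 29]

Final sorted array: [7, 14, 16, 17, 26, 29]

The merge sort proceeds by recursively splitting the array and merging sorted halves.
After all merges, the sorted array is [7, 14, 16, 17, 26, 29].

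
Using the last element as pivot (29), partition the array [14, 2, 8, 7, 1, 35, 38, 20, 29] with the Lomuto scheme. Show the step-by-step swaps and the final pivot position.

Lomuto partition with pivot = 29:

Initial array: [14, 2, 8, 7, 1, 35, 38, 20, 29]

arr[0]=14 <= 29: swap with position 0, array becomes [14, 2, 8, 7, 1, 35, 38, 20, 29]
arr[1]=2 <= 29: swap with position 1, array becomes [14, 2, 8, 7, 1, 35, 38, 20, 29]
arr[2]=8 <= 29: swap with position 2, array becomes [14, 2, 8, 7, 1, 35, 38, 20, 29]
arr[3]=7 <= 29: swap with position 3, array becomes [14, 2, 8, 7, 1, 35, 38, 20, 29]
arr[4]=1 <= 29: swap with position 4, array becomes [14, 2, 8, 7, 1, 35, 38, 20, 29]
arr[5]=35 > 29: no swap
arr[6]=38 > 29: no swap
arr[7]=20 <= 29: swap with position 5, array becomes [14, 2, 8, 7, 1, 20, 38, 35, 29]

Place pivot at position 6: [14, 2, 8, 7, 1, 20, 29, 35, 38]
Pivot position: 6

After partitioning with pivot 29, the array becomes [14, 2, 8, 7, 1, 20, 29, 35, 38]. The pivot is placed at index 6. All elements to the left of the pivot are <= 29, and all elements to the right are > 29.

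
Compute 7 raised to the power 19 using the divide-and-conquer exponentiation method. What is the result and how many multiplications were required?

Computing 7^19 by squaring (build up from 7^1; each line after the first costs one multiplication):

7^1 = 7
7^2 = (7^1)^2 = 7^2 = 49
7^4 = (7^2)^2 = 49^2 = 2401
7^8 = (7^4)^2 = 2401^2 = 5764801
7^9 = 7 * 7^8 = 7 * 5764801 = 40353607
7^18 = (7^9)^2 = 40353607^2 = 1628413597910449
7^19 = 7 * 7^18 = 7 * 1628413597910449 = 11398895185373143

Result: 11398895185373143
Multiplications needed: 6 (6 lines after 7^1)

7^19 = 11398895185373143. Using exponentiation by squaring, this requires 6 multiplications. The key idea: if the exponent is even, square the half-power; if odd, multiply by the base once.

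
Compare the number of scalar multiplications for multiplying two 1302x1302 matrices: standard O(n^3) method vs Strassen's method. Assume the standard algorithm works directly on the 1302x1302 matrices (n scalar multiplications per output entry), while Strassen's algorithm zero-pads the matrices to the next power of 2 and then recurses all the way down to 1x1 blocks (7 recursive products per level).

Matrix multiplication for 1302x1302 matrices:

Strassen's algorithm requires power-of-2 dimensions. Pad 1302x1302 to 2048x2048 (next power of 2).

Standard algorithm: 1302^3 = 2207155608 multiplications
Strassen's algorithm: 7^(log2(2048)) = 7^11 = 1977326743 multiplications
Savings: 2207155608 - 1977326743 = 229828865 multiplications

Standard: 2207155608 multiplications (1302^3). Strassen: 1977326743 multiplications (7^11, after padding to 2048x2048). Strassen reduces 8 recursive multiplications to 7 at each level.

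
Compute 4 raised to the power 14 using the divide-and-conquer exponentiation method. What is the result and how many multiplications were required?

Computing 4^14 by squaring (build up from 4^1; each line after the first costs one multiplication):

4^1 = 4
4^2 = (4^1)^2 = 4^2 = 16
4^3 = 4 * 4^2 = 4 * 16 = 64
4^6 = (4^3)^2 = 64^2 = 4096
4^7 = 4 * 4^6 = 4 * 4096 = 16384
4^14 = (4^7)^2 = 16384^2 = 268435456

Result: 268435456
Multiplications needed: 5 (5 lines after 4^1)

4^14 = 268435456. Using exponentiation by squaring, this requires 5 multiplications. The key idea: if the exponent is even, square the half-power; if odd, multiply by the base once.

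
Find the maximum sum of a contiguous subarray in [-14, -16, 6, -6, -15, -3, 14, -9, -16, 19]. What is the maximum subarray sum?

Using Kadane's algorithm on [-14, -16, 6, -6, -15, -3, 14, -9, -16, 19]:

Scanning through the array:
Position 1 (value -16): max_ending_here = -16, max_so_far = -14
Position 2 (value 6): max_ending_here = 6, max_so_far = 6
Position 3 (value -6): max_ending_here = 0, max_so_far = 6
Position 4 (value -15): max_ending_here = -15, max_so_far = 6
Position 5 (value -3): max_ending_here = -3, max_so_far = 6
Position 6 (value 14): max_ending_here = 14, max_so_far = 14
Position 7 (value -9): max_ending_here = 5, max_so_far = 14
Position 8 (value -16): max_ending_here = -11, max_so_far = 14
Position 9 (value 19): max_ending_here = 19, max_so_far = 19

Maximum subarray: [19]
Maximum sum: 19

The maximum subarray is [19] with sum 19. This subarray runs from index 9 to index 9.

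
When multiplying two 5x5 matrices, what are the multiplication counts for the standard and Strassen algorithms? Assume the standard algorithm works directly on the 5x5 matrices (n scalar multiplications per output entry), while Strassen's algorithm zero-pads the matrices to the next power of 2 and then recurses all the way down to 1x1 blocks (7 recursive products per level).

Matrix multiplication for 5x5 matrices:

Strassen's algorithm requires power-of-2 dimensions. Pad 5x5 to 8x8 (next power of 2).

Standard algorithm: 5^3 = 125 multiplications
Strassen's algorithm: 7^(log2(8)) = 7^3 = 343 multiplications
Difference: 125 - 343 = -218 (Strassen uses MORE here due to padding overhead — for small or just-over-power-of-2 n, padding can outweigh the per-level savings)

Standard: 125 multiplications (5^3). Strassen: 343 multiplications (7^3, after padding to 8x8). Strassen reduces 8 recursive multiplications to 7 at each level.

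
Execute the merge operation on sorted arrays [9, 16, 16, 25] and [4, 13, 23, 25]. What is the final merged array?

Merging process:

Compare 9 vs 4: take 4 from right. Merged: [4]
Compare 9 vs 13: take 9 from left. Merged: [4, 9]
Compare 16 vs 13: take 13 from right. Merged: [4, 9, 13]
Compare 16 vs 23: take 16 from left. Merged: [4, 9, 13, 16]
Compare 16 vs 23: take 16 from left. Merged: [4, 9, 13, 16, 16]
Compare 25 vs 23: take 23 from right. Merged: [4, 9, 13, 16, 16, 23]
Compare 25 vs 25: take 25 from left. Merged: [4, 9, 13, 16, 16, 23, 25]
Append remaining from right: [25]. Merged: [4, 9, 13, 16, 16, 23, 25, 25]

Final merged array: [4, 9, 13, 16, 16, 23, 25, 25]
Total comparisons: 7

The merged array is [4, 9, 13, 16, 16, 23, 25, 25], requiring 7 comparisons. The merge step runs in O(n) time where n is the total number of elements.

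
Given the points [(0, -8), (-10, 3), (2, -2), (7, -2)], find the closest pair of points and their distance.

Computing all pairwise distances among 4 points:

d((0, -8), (-10, 3)) = 14.8661
d((0, -8), (2, -2)) = 6.3246
d((0, -8), (7, -2)) = 9.2195
d((-10, 3), (2, -2)) = 13.0
d((-10, 3), (7, -2)) = 17.72
d((2, -2), (7, -2)) = 5.0 <-- minimum

Closest pair: (2, -2) and (7, -2) with distance 5.0

The closest pair is (2, -2) and (7, -2) with Euclidean distance 5.0. For 4 points, brute-force pairwise comparison is shown above. For large n, the divide-and-conquer algorithm (sort by x, recurse on halves, check the dividing strip) achieves O(n log n).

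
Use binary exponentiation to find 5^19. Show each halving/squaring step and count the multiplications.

Computing 5^19 by squaring (build up from 5^1; each line after the first costs one multiplication):

5^1 = 5
5^2 = (5^1)^2 = 5^2 = 25
5^4 = (5^2)^2 = 25^2 = 625
5^8 = (5^4)^2 = 625^2 = 390625
5^9 = 5 * 5^8 = 5 * 390625 = 1953125
5^18 = (5^9)^2 = 1953125^2 = 3814697265625
5^19 = 5 * 5^18 = 5 * 3814697265625 = 19073486328125

Result: 19073486328125
Multiplications needed: 6 (6 lines after 5^1)

5^19 = 19073486328125. Using exponentiation by squaring, this requires 6 multiplications. The key idea: if the exponent is even, square the half-power; if odd, multiply by the base once.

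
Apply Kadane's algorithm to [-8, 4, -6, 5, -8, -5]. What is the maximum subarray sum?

Using Kadane's algorithm on [-8, 4, -6, 5, -8, -5]:

Scanning through the array:
Position 1 (value 4): max_ending_here = 4, max_so_far = 4
Position 2 (value -6): max_ending_here = -2, max_so_far = 4
Position 3 (value 5): max_ending_here = 5, max_so_far = 5
Position 4 (value -8): max_ending_here = -3, max_so_far = 5
Position 5 (value -5): max_ending_here = -5, max_so_far = 5

Maximum subarray: [5]
Maximum sum: 5

The maximum subarray is [5] with sum 5. This subarray runs from index 3 to index 3.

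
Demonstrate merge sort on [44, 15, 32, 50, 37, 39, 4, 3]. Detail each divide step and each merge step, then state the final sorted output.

Merge sort trace:

Split: [44, 15, 32, 50, 37, 39, 4, 3] -> [44, 15, 32, 50] and [37, 39, 4, 3]
  Split: [44, 15, 32, 50] -> [44, 15] and [32, 50]
    Split: [44, 15] -> [44] and [15]
    Merge: [44] + [15] -> [15, 44]
    Split: [32, 50] -> [32] and [50]
    Merge: [32] + [50] -> [32, 50]
  Merge: [15, 44] + [32, 50] -> [15, 32, 44, 50]
  Split: [37, 39, 4, 3] -> [37, 39] and [4, 3]
    Split: [37, 39] -> [37] and [39]
    Merge: [37] + [39] -> [37, 39]
    Split: [4, 3] -> [4] and [3]
    Merge: [4] + [3] -> [3, 4]
  Merge: [37, 39] + [3, 4] -> [3, 4, 37, 39]
Merge: [15, 32, 44, 50] + [3, 4, 37, 39] -> [3, 4, 15, 32, 37, 39, 44, 50]

Final sorted array: [3, 4, 15, 32, 37, 39, 44, 50]

The merge sort proceeds by recursively splitting the array and merging sorted halves.
After all merges, the sorted array is [3, 4, 15, 32, 37, 39, 44, 50].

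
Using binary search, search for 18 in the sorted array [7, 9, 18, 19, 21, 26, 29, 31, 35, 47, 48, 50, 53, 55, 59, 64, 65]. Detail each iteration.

Binary search for 18 in [7, 9, 18, 19, 21, 26, 29, 31, 35, 47, 48, 50, 53, 55, 59, 64, 65]:

lo=0, hi=16, mid=8, arr[mid]=35 -> 35 > 18, search left half
lo=0, hi=7, mid=3, arr[mid]=19 -> 19 > 18, search left half
lo=0, hi=2, mid=1, arr[mid]=9 -> 9 < 18, search right half
lo=2, hi=2, mid=2, arr[mid]=18 -> Found target at index 2!

Binary search finds 18 at index 2 after 4 comparisons. The search repeatedly halves the search space by comparing with the middle element.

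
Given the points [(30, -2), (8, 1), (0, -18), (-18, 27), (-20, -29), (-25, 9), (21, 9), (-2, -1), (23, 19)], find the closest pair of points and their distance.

Computing all pairwise distances among 9 points:

d((30, -2), (8, 1)) = 22.2036
d((30, -2), (0, -18)) = 34.0
d((30, -2), (-18, 27)) = 56.0803
d((30, -2), (-20, -29)) = 56.8243
d((30, -2), (-25, 9)) = 56.0892
d((30, -2), (21, 9)) = 14.2127
d((30, -2), (-2, -1)) = 32.0156
d((30, -2), (23, 19)) = 22.1359
d((8, 1), (0, -18)) = 20.6155
d((8, 1), (-18, 27)) = 36.7696
d((8, 1), (-20, -29)) = 41.0366
d((8, 1), (-25, 9)) = 33.9559
d((8, 1), (21, 9)) = 15.2643
d((8, 1), (-2, -1)) = 10.198 <-- minimum
d((8, 1), (23, 19)) = 23.4307
d((0, -18), (-18, 27)) = 48.4665
d((0, -18), (-20, -29)) = 22.8254
d((0, -18), (-25, 9)) = 36.7967
d((0, -18), (21, 9)) = 34.2053
d((0, -18), (-2, -1)) = 17.1172
d((0, -18), (23, 19)) = 43.566
d((-18, 27), (-20, -29)) = 56.0357
d((-18, 27), (-25, 9)) = 19.3132
d((-18, 27), (21, 9)) = 42.9535
d((-18, 27), (-2, -1)) = 32.249
d((-18, 27), (23, 19)) = 41.7732
d((-20, -29), (-25, 9)) = 38.3275
d((-20, -29), (21, 9)) = 55.9017
d((-20, -29), (-2, -1)) = 33.2866
d((-20, -29), (23, 19)) = 64.4438
d((-25, 9), (21, 9)) = 46.0
d((-25, 9), (-2, -1)) = 25.0799
d((-25, 9), (23, 19)) = 49.0306
d((21, 9), (-2, -1)) = 25.0799
d((21, 9), (23, 19)) = 10.198 <-- minimum
d((-2, -1), (23, 19)) = 32.0156

Minimum distance: 10.198 (tie among 2 pairs: (8, 1) and (-2, -1); (21, 9) and (23, 19))

The minimum Euclidean distance is 10.198. There is a tie: 2 pairs achieve this minimum — (8, 1) and (-2, -1); (21, 9) and (23, 19). Any of these is a valid closest pair. For 9 points, brute-force pairwise comparison is shown above. For large n, the divide-and-conquer algorithm (sort by x, recurse on halves, check the dividing strip) achieves O(n log n).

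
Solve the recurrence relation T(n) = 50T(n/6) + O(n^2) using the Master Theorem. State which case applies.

Master Theorem for T(n) = 50T(n/6) + O(n^2):

a = 50, b = 6, c = 2
log_b(a) = log_6(50) = 2.1833

Case 1: c = 2 < log_6(50) = 2.1833
T(n) = O(n^(log_6 50))

For T(n) = 50T(n/6) + O(n^2): log_6(50) = 2.1833. This is Case 1 of the Master Theorem (c < log_b(a), work dominated by leaves), giving O(n^(log_6 50)).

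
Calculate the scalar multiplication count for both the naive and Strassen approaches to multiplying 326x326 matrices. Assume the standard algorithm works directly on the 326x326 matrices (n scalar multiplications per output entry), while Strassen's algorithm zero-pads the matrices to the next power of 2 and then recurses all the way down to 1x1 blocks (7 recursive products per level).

Matrix multiplication for 326x326 matrices:

Strassen's algorithm requires power-of-2 dimensions. Pad 326x326 to 512x512 (next power of 2).

Standard algorithm: 326^3 = 34645976 multiplications
Strassen's algorithm: 7^(log2(512)) = 7^9 = 40353607 multiplications
Difference: 34645976 - 40353607 = -5707631 (Strassen uses MORE here due to padding overhead — for small or just-over-power-of-2 n, padding can outweigh the per-level savings)

Standard: 34645976 multiplications (326^3). Strassen: 40353607 multiplications (7^9, after padding to 512x512). Strassen reduces 8 recursive multiplications to 7 at each level.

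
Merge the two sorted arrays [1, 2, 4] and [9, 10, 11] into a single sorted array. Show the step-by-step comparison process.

Merging process:

Compare 1 vs 9: take 1 from left. Merged: [1]
Compare 2 vs 9: take 2 from left. Merged: [1, 2]
Compare 4 vs 9: take 4 from left. Merged: [1, 2, 4]
Append remaining from right: [9, 10, 11]. Merged: [1, 2, 4, 9, 10, 11]

Final merged array: [1, 2, 4, 9, 10, 11]
Total comparisons: 3

The merged array is [1, 2, 4, 9, 10, 11], requiring 3 comparisons. The merge step runs in O(n) time where n is the total number of elements.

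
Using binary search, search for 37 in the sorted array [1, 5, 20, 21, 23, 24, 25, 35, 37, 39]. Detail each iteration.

Binary search for 37 in [1, 5, 20, 21, 23, 24, 25, 35, 37, 39]:

lo=0, hi=9, mid=4, arr[mid]=23 -> 23 < 37, search right half
lo=5, hi=9, mid=7, arr[mid]=35 -> 35 < 37, search right half
lo=8, hi=9, mid=8, arr[mid]=37 -> Found target at index 8!

Binary search finds 37 at index 8 after 3 comparisons. The search repeatedly halves the search space by comparing with the middle element.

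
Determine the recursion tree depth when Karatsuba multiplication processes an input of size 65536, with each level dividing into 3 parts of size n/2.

For divide and conquer with division factor 2:

Problem sizes at each level:
Level 0: 65536
Level 1: 32768
Level 2: 16384
Level 3: 8192
Level 4: 4096
Level 5: 2048
Level 6: 1024
Level 7: 512
Level 8: 256
Level 9: 128
Level 10: 64
Level 11: 32
Level 12: 16
Level 13: 8
Level 14: 4
Level 15: 2
Level 16: 1

The root is level 0 and the size-1 base case is level 16 (the tree spans levels 0 through 16, i.e. 17 levels counting the root), so the depth is the number of divisions: log_2(65536) = 16

The recursion tree depth is log_2(65536) = 16. At each level, the problem size is divided by 2, so it takes 16 divisions to reduce to a base case of size 1. The algorithm makes 3 recursive calls at each level.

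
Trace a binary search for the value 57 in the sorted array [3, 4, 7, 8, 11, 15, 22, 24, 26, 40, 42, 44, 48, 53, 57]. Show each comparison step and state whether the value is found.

Binary search for 57 in [3, 4, 7, 8, 11, 15, 22, 24, 26, 40, 42, 44, 48, 53, 57]:

lo=0, hi=14, mid=7, arr[mid]=24 -> 24 < 57, search right half
lo=8, hi=14, mid=11, arr[mid]=44 -> 44 < 57, search right half
lo=12, hi=14, mid=13, arr[mid]=53 -> 53 < 57, search right half
lo=14, hi=14, mid=14, arr[mid]=57 -> Found target at index 14!

Binary search finds 57 at index 14 after 4 comparisons. The search repeatedly halves the search space by comparing with the middle element.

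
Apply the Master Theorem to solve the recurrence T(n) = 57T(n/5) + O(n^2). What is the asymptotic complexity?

Master Theorem for T(n) = 57T(n/5) + O(n^2):

a = 57, b = 5, c = 2
log_b(a) = log_5(57) = 2.5121

Case 1: c = 2 < log_5(57) = 2.5121
T(n) = O(n^(log_5 57))

For T(n) = 57T(n/5) + O(n^2): log_5(57) = 2.5121. This is Case 1 of the Master Theorem (c < log_b(a), work dominated by leaves), giving O(n^(log_5 57)).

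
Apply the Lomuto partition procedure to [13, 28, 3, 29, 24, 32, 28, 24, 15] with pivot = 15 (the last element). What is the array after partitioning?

Lomuto partition with pivot = 15:

Initial array: [13, 28, 3, 29, 24, 32, 28, 24, 15]

arr[0]=13 <= 15: swap with position 0, array becomes [13, 28, 3, 29, 24, 32, 28, 24, 15]
arr[1]=28 > 15: no swap
arr[2]=3 <= 15: swap with position 1, array becomes [13, 3, 28, 29, 24, 32, 28, 24, 15]
arr[3]=29 > 15: no swap
arr[4]=24 > 15: no swap
arr[5]=32 > 15: no swap
arr[6]=28 > 15: no swap
arr[7]=24 > 15: no swap

Place pivot at position 2: [13, 3, 15, 29, 24, 32, 28, 24, 28]
Pivot position: 2

After partitioning with pivot 15, the array becomes [13, 3, 15, 29, 24, 32, 28, 24, 28]. The pivot is placed at index 2. All elements to the left of the pivot are <= 15, and all elements to the right are > 15.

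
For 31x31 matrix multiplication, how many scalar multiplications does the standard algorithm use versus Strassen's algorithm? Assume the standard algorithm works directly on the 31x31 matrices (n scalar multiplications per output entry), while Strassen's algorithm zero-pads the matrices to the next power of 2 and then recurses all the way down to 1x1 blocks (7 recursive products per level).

Matrix multiplication for 31x31 matrices:

Strassen's algorithm requires power-of-2 dimensions. Pad 31x31 to 32x32 (next power of 2).

Standard algorithm: 31^3 = 29791 multiplications
Strassen's algorithm: 7^(log2(32)) = 7^5 = 16807 multiplications
Savings: 29791 - 16807 = 12984 multiplications

Standard: 29791 multiplications (31^3). Strassen: 16807 multiplications (7^5, after padding to 32x32). Strassen reduces 8 recursive multiplications to 7 at each level.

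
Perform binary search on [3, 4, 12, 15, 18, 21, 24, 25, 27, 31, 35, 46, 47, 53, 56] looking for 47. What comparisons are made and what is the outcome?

Binary search for 47 in [3, 4, 12, 15, 18, 21, 24, 25, 27, 31, 35, 46, 47, 53, 56]:

lo=0, hi=14, mid=7, arr[mid]=25 -> 25 < 47, search right half
lo=8, hi=14, mid=11, arr[mid]=46 -> 46 < 47, search right half
lo=12, hi=14, mid=13, arr[mid]=53 -> 53 > 47, search left half
lo=12, hi=12, mid=12, arr[mid]=47 -> Found target at index 12!

Binary search finds 47 at index 12 after 4 comparisons. The search repeatedly halves the search space by comparing with the middle element.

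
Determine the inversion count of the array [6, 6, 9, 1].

Finding inversions in [6, 6, 9, 1]:

(0, 3): arr[0]=6 > arr[3]=1
(1, 3): arr[1]=6 > arr[3]=1
(2, 3): arr[2]=9 > arr[3]=1

Total inversions: 3

The array has 3 inversion(s): (0,3), (1,3), (2,3). Each pair (i,j) satisfies i < j and arr[i] > arr[j].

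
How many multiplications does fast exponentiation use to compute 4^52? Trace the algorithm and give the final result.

Computing 4^52 by squaring (build up from 4^1; each line after the first costs one multiplication):

4^1 = 4
4^2 = (4^1)^2 = 4^2 = 16
4^3 = 4 * 4^2 = 4 * 16 = 64
4^6 = (4^3)^2 = 64^2 = 4096
4^12 = (4^6)^2 = 4096^2 = 16777216
4^13 = 4 * 4^12 = 4 * 16777216 = 67108864
4^26 = (4^13)^2 = 67108864^2 = 4503599627370496
4^52 = (4^26)^2 = 4503599627370496^2 = 20282409603651670423947251286016

Result: 20282409603651670423947251286016
Multiplications needed: 7 (7 lines after 4^1)

4^52 = 20282409603651670423947251286016. Using exponentiation by squaring, this requires 7 multiplications. The key idea: if the exponent is even, square the half-power; if odd, multiply by the base once.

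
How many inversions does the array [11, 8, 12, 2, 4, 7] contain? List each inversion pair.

Finding inversions in [11, 8, 12, 2, 4, 7]:

(0, 1): arr[0]=11 > arr[1]=8
(0, 3): arr[0]=11 > arr[3]=2
(0, 4): arr[0]=11 > arr[4]=4
(0, 5): arr[0]=11 > arr[5]=7
(1, 3): arr[1]=8 > arr[3]=2
(1, 4): arr[1]=8 > arr[4]=4
(1, 5): arr[1]=8 > arr[5]=7
(2, 3): arr[2]=12 > arr[3]=2
(2, 4): arr[2]=12 > arr[4]=4
(2, 5): arr[2]=12 > arr[5]=7

Total inversions: 10

The array has 10 inversion(s): (0,1), (0,3), (0,4), (0,5), (1,3), (1,4), (1,5), (2,3), (2,4), (2,5). Each pair (i,j) satisfies i < j and arr[i] > arr[j].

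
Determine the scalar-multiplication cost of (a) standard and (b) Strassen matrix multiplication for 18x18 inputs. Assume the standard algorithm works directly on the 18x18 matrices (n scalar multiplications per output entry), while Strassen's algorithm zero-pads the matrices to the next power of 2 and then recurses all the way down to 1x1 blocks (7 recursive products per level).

Matrix multiplication for 18x18 matrices:

Strassen's algorithm requires power-of-2 dimensions. Pad 18x18 to 32x32 (next power of 2).

Standard algorithm: 18^3 = 5832 multiplications
Strassen's algorithm: 7^(log2(32)) = 7^5 = 16807 multiplications
Difference: 5832 - 16807 = -10975 (Strassen uses MORE here due to padding overhead — for small or just-over-power-of-2 n, padding can outweigh the per-level savings)

Standard: 5832 multiplications (18^3). Strassen: 16807 multiplications (7^5, after padding to 32x32). Strassen reduces 8 recursive multiplications to 7 at each level.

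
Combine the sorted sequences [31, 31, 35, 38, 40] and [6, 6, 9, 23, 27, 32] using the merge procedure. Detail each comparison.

Merging process:

Compare 31 vs 6: take 6 from right. Merged: [6]
Compare 31 vs 6: take 6 from right. Merged: [6, 6]
Compare 31 vs 9: take 9 from right. Merged: [6, 6, 9]
Compare 31 vs 23: take 23 from right. Merged: [6, 6, 9, 23]
Compare 31 vs 27: take 27 from right. Merged: [6, 6, 9, 23, 27]
Compare 31 vs 32: take 31 from left. Merged: [6, 6, 9, 23, 27, 31]
Compare 31 vs 32: take 31 from left. Merged: [6, 6, 9, 23, 27, 31, 31]
Compare 35 vs 32: take 32 from right. Merged: [6, 6, 9, 23, 27, 31, 31, 32]
Append remaining from left: [35, 38, 40]. Merged: [6, 6, 9, 23, 27, 31, 31, 32, 35, 38, 40]

Final merged array: [6, 6, 9, 23, 27, 31, 31, 32, 35, 38, 40]
Total comparisons: 8

The merged array is [6, 6, 9, 23, 27, 31, 31, 32, 35, 38, 40], requiring 8 comparisons. The merge step runs in O(n) time where n is the total number of elements.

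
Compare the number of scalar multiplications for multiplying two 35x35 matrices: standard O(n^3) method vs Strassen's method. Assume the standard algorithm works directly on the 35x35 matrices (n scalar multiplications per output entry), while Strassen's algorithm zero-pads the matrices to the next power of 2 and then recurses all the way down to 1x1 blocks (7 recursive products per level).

Matrix multiplication for 35x35 matrices:

Strassen's algorithm requires power-of-2 dimensions. Pad 35x35 to 64x64 (next power of 2).

Standard algorithm: 35^3 = 42875 multiplications
Strassen's algorithm: 7^(log2(64)) = 7^6 = 117649 multiplications
Difference: 42875 - 117649 = -74774 (Strassen uses MORE here due to padding overhead — for small or just-over-power-of-2 n, padding can outweigh the per-level savings)

Standard: 42875 multiplications (35^3). Strassen: 117649 multiplications (7^6, after padding to 64x64). Strassen reduces 8 recursive multiplications to 7 at each level.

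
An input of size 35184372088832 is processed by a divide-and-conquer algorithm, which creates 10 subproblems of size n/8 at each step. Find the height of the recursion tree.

For divide and conquer with division factor 8:

Problem sizes at each level:
Level 0: 35184372088832
Level 1: 4398046511104
Level 2: 549755813888
Level 3: 68719476736
Level 4: 8589934592
Level 5: 1073741824
Level 6: 134217728
Level 7: 16777216
Level 8: 2097152
Level 9: 262144
Level 10: 32768
Level 11: 4096
Level 12: 512
Level 13: 64
Level 14: 8
Level 15: 1

The root is level 0 and the size-1 base case is level 15 (the tree spans levels 0 through 15, i.e. 16 levels counting the root), so the depth is the number of divisions: log_8(35184372088832) = 15

The recursion tree depth is log_8(35184372088832) = 15. At each level, the problem size is divided by 8, so it takes 15 divisions to reduce to a base case of size 1. The algorithm makes 10 recursive calls at each level.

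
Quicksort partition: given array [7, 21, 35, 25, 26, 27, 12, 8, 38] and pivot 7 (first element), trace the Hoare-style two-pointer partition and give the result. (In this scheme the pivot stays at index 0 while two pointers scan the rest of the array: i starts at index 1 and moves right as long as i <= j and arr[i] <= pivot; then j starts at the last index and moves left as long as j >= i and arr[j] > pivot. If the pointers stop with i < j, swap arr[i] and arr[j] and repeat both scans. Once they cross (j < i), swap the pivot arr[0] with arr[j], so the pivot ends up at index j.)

Hoare-style two-pointer partition with pivot = 7:

Initial array: [7, 21, 35, 25, 26, 27, 12, 8, 38]

Pointers start at i = 1, j = 8.
i ends at 1, j ends at 0: the pointers have crossed (j < i), so scanning stops.

j = 0, so swapping arr[0] with arr[j] leaves the pivot at position 0: [7, 21, 35, 25, 26, 27, 12, 8, 38]
Pivot position: 0

After partitioning with pivot 7, the array becomes [7, 21, 35, 25, 26, 27, 12, 8, 38]. The pivot is placed at index 0. All elements to the left of the pivot are <= 7, and all elements to the right are > 7.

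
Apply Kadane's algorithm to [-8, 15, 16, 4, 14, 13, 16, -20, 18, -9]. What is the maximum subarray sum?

Using Kadane's algorithm on [-8, 15, 16, 4, 14, 13, 16, -20, 18, -9]:

Scanning through the array:
Position 1 (value 15): max_ending_here = 15, max_so_far = 15
Position 2 (value 16): max_ending_here = 31, max_so_far = 31
Position 3 (value 4): max_ending_here = 35, max_so_far = 35
Position 4 (value 14): max_ending_here = 49, max_so_far = 49
Position 5 (value 13): max_ending_here = 62, max_so_far = 62
Position 6 (value 16): max_ending_here = 78, max_so_far = 78
Position 7 (value -20): max_ending_here = 58, max_so_far = 78
Position 8 (value 18): max_ending_here = 76, max_so_far = 78
Position 9 (value -9): max_ending_here = 67, max_so_far = 78

Maximum subarray: [15, 16, 4, 14, 13, 16]
Maximum sum: 78

The maximum subarray is [15, 16, 4, 14, 13, 16] with sum 78. This subarray runs from index 1 to index 6.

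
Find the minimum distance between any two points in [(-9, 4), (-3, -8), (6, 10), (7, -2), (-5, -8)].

Computing all pairwise distances among 5 points:

d((-9, 4), (-3, -8)) = 13.4164
d((-9, 4), (6, 10)) = 16.1555
d((-9, 4), (7, -2)) = 17.088
d((-9, 4), (-5, -8)) = 12.6491
d((-3, -8), (6, 10)) = 20.1246
d((-3, -8), (7, -2)) = 11.6619
d((-3, -8), (-5, -8)) = 2.0 <-- minimum
d((6, 10), (7, -2)) = 12.0416
d((6, 10), (-5, -8)) = 21.095
d((7, -2), (-5, -8)) = 13.4164

Closest pair: (-3, -8) and (-5, -8) with distance 2.0

The closest pair is (-3, -8) and (-5, -8) with Euclidean distance 2.0. For 5 points, brute-force pairwise comparison is shown above. For large n, the divide-and-conquer algorithm (sort by x, recurse on halves, check the dividing strip) achieves O(n log n).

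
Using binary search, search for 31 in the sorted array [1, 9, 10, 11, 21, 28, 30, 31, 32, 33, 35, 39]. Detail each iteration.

Binary search for 31 in [1, 9, 10, 11, 21, 28, 30, 31, 32, 33, 35, 39]:

lo=0, hi=11, mid=5, arr[mid]=28 -> 28 < 31, search right half
lo=6, hi=11, mid=8, arr[mid]=32 -> 32 > 31, search left half
lo=6, hi=7, mid=6, arr[mid]=30 -> 30 < 31, search right half
lo=7, hi=7, mid=7, arr[mid]=31 -> Found target at index 7!

Binary search finds 31 at index 7 after 4 comparisons. The search repeatedly halves the search space by comparing with the middle element.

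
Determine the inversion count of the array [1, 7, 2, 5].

Finding inversions in [1, 7, 2, 5]:

(1, 2): arr[1]=7 > arr[2]=2
(1, 3): arr[1]=7 > arr[3]=5

Total inversions: 2

The array has 2 inversion(s): (1,2), (1,3). Each pair (i,j) satisfies i < j and arr[i] > arr[j].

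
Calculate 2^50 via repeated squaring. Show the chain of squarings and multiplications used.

Computing 2^50 by squaring (build up from 2^1; each line after the first costs one multiplication):

2^1 = 2
2^2 = (2^1)^2 = 2^2 = 4
2^3 = 2 * 2^2 = 2 * 4 = 8
2^6 = (2^3)^2 = 8^2 = 64
2^12 = (2^6)^2 = 64^2 = 4096
2^24 = (2^12)^2 = 4096^2 = 16777216
2^25 = 2 * 2^24 = 2 * 16777216 = 33554432
2^50 = (2^25)^2 = 33554432^2 = 1125899906842624

Result: 1125899906842624
Multiplications needed: 7 (7 lines after 2^1)

2^50 = 1125899906842624. Using exponentiation by squaring, this requires 7 multiplications. The key idea: if the exponent is even, square the half-power; if odd, multiply by the base once.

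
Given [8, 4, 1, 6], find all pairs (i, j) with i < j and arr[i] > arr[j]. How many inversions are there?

Finding inversions in [8, 4, 1, 6]:

(0, 1): arr[0]=8 > arr[1]=4
(0, 2): arr[0]=8 > arr[2]=1
(0, 3): arr[0]=8 > arr[3]=6
(1, 2): arr[1]=4 > arr[2]=1

Total inversions: 4

The array has 4 inversion(s): (0,1), (0,2), (0,3), (1,2). Each pair (i,j) satisfies i < j and arr[i] > arr[j].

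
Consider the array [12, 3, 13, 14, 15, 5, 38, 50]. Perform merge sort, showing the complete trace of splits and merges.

Merge sort trace:

Split: [12, 3, 13, 14, 15, 5, 38, 50] -> [12, 3, 13, 14] and [15, 5, 38, 50]
  Split: [12, 3, 13, 14] -> [12, 3] and [13, 14]
    Split: [12, 3] -> [12] and [3]
    Merge: [12] + [3] -> [3, 12]
    Split: [13, 14] -> [13] and [14]
    Merge: [13] + [14] -> [13, 14]
  Merge: [3, 12] + [13, 14] -> [3, 12, 13, 14]
  Split: [15, 5, 38, 50] -> [15, 5] and [38, 50]
    Split: [15, 5] -> [15] and [5]
    Merge: [15] + [5] -> [5, 15]
    Split: [38, 50] -> [38] and [50]
    Merge: [38] + [50] -> [38, 50]
  Merge: [5, 15] + [38, 50] -> [5, 15, 38, 50]
Merge: [3, 12, 13, 14] + [5, 15, 38, 50] -> [3, 5, 12, 13, 14, 15, 38, 50]

Final sorted array: [3, 5, 12, 13, 14, 15, 38, 50]

The merge sort proceeds by recursively splitting the array and merging sorted halves.
After all merges, the sorted array is [3, 5, 12, 13, 14, 15, 38, 50].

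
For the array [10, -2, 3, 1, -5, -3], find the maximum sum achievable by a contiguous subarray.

Using Kadane's algorithm on [10, -2, 3, 1, -5, -3]:

Scanning through the array:
Position 1 (value -2): max_ending_here = 8, max_so_far = 10
Position 2 (value 3): max_ending_here = 11, max_so_far = 11
Position 3 (value 1): max_ending_here = 12, max_so_far = 12
Position 4 (value -5): max_ending_here = 7, max_so_far = 12
Position 5 (value -3): max_ending_here = 4, max_so_far = 12

Maximum subarray: [10, -2, 3, 1]
Maximum sum: 12

The maximum subarray is [10, -2, 3, 1] with sum 12. This subarray runs from index 0 to index 3.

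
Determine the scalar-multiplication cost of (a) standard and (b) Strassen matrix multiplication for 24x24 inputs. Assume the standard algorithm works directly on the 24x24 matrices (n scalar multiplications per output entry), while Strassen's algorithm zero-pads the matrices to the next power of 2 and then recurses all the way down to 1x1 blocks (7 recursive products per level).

Matrix multiplication for 24x24 matrices:

Strassen's algorithm requires power-of-2 dimensions. Pad 24x24 to 32x32 (next power of 2).

Standard algorithm: 24^3 = 13824 multiplications
Strassen's algorithm: 7^(log2(32)) = 7^5 = 16807 multiplications
Difference: 13824 - 16807 = -2983 (Strassen uses MORE here due to padding overhead — for small or just-over-power-of-2 n, padding can outweigh the per-level savings)

Standard: 13824 multiplications (24^3). Strassen: 16807 multiplications (7^5, after padding to 32x32). Strassen reduces 8 recursive multiplications to 7 at each level.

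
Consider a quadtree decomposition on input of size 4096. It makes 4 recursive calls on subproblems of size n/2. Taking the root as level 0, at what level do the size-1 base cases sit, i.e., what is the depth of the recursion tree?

For divide and conquer with division factor 2:

Problem sizes at each level:
Level 0: 4096
Level 1: 2048
Level 2: 1024
Level 3: 512
Level 4: 256
Level 5: 128
Level 6: 64
Level 7: 32
Level 8: 16
Level 9: 8
Level 10: 4
Level 11: 2
Level 12: 1

The root is level 0 and the size-1 base case is level 12 (the tree spans levels 0 through 12, i.e. 13 levels counting the root), so the depth is the number of divisions: log_2(4096) = 12

The recursion tree depth is log_2(4096) = 12. At each level, the problem size is divided by 2, so it takes 12 divisions to reduce to a base case of size 1. The algorithm makes 4 recursive calls at each level.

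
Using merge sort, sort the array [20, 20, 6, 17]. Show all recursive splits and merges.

Merge sort trace:

Split: [20, 20, 6, 17] -> [20, 20] and [6, 17]
  Split: [20, 20] -> [20] and [20]
  Merge: [20] + [20] -> [20, 20]
  Split: [6, 17] -> [6] and [17]
  Merge: [6] + [17] -> [6, 17]
Merge: [20, 20] + [6, 17] -> [6, 17, 20, 20]

Final sorted array: [6, 17, 20, 20]

The merge sort proceeds by recursively splitting the array and merging sorted halves.
After all merges, the sorted array is [6, 17, 20, 20].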